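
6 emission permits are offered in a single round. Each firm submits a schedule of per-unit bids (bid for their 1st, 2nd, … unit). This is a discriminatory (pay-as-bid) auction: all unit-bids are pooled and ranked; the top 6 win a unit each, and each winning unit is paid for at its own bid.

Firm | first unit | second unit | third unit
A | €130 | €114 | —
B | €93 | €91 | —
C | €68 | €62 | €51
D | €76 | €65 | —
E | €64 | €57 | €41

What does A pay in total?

Merging the schedules and taking the best 6: 130 (A-1), 114 (A-2), 93 (B-1), 91 (B-2), 76 (D-1), 68 (C-1)
Next rejected bid: €65 (not a price — pay-as-bid).
A's winning unit-bids: 130 + 114 = €244.

A pays €244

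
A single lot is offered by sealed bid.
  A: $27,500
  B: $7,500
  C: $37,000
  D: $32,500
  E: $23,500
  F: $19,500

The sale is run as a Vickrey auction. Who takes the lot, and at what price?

Rule: the highest bidder wins and pays the second-highest bid.
Sorting bids: 37,000 (C) > 32,500 (D) > 27,500 (A) > 23,500 (E) > 19,500 (F) > 7,500 (B)
C is highest; pays the second-highest bid, $32,500.

C pays $32,500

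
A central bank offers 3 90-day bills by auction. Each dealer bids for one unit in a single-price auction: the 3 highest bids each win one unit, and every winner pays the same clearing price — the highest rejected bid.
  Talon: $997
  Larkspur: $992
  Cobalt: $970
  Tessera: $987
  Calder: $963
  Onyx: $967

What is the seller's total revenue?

Total revenue: $2,910

Ordering the bids: 997 (Talon), 992 (Larkspur), 987 (Tessera), 970 (Cobalt), 967 (Onyx), …
The 3 highest are Talon, Larkspur, Tessera.
Highest unsuccessful bid: $970 → clearing price.
Total revenue = 3 × $970 = $2,910.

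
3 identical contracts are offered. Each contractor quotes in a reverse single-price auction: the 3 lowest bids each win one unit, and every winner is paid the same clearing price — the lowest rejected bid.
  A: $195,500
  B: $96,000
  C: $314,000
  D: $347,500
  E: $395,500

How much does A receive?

A is paid $347,500

Sorting: 96,000 (B), 195,500 (A), 314,000 (C), 347,500 (D), 395,500 (E)
The 3 lowest are B, A, C.
Lowest unsuccessful bid: $347,500 → clearing price.
A wins → is paid $347,500.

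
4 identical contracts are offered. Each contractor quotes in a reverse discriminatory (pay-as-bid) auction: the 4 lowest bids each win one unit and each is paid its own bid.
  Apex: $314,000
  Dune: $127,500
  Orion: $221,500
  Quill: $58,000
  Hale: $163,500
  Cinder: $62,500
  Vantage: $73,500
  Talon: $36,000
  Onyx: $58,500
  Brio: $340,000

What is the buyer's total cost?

Bids ranked low→high: 36,000 (Talon), 58,000 (Quill), 58,500 (Onyx), 62,500 (Cinder), 73,500 (Vantage), 127,500 (Dune), …
The 4 lowest are Talon, Quill, Onyx, Cinder.
Total cost = 36,000 + 58,000 + 58,500 + 62,500 = $215,000.

Total cost: $215,000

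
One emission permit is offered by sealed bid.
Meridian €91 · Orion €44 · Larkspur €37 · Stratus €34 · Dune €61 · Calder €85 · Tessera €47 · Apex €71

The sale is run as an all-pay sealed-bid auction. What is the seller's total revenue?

Sorting bids: 91 (Meridian) > 85 (Calder) > 71 (Apex) > 61 (Dune) > 47 (Tessera) > 44 (Orion) > …
Every bidder forfeits their bid regardless of winning.
Revenue = 91 + 44 + 37 + 34 + 61 + 85 + 47 + 71 = €470.

Total revenue: €470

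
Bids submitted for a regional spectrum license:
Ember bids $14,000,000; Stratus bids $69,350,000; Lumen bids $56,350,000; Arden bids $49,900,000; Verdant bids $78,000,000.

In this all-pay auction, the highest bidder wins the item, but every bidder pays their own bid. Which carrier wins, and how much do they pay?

Verdant pays $78,000,000

Bids in order: 78,000,000 (Verdant) > 69,350,000 (Stratus) > 56,350,000 (Lumen) > 49,900,000 (Arden) > 14,000,000 (Ember)
Verdant is highest and takes the item; every bidder forfeits their bid.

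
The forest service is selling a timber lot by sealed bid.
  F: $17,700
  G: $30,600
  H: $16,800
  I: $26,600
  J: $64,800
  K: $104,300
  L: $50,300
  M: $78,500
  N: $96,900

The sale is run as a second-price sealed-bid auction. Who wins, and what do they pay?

Sorting bids: 104,300 (K) > 96,900 (N) > 78,500 (M) > 64,800 (J) > 50,300 (L) > 30,600 (G) > …
Second-price: K pays N's bid of $96,900.

K pays $96,900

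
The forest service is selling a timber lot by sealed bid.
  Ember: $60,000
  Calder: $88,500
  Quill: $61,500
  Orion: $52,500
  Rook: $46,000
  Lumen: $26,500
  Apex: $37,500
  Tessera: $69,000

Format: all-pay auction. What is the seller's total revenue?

Total revenue: $441,500

Bids ranked: 88,500 (Calder) > 69,000 (Tessera) > 61,500 (Quill) > 60,000 (Ember) > 52,500 (Orion) > 46,000 (Rook) > …
Every bidder forfeits their bid regardless of winning.
Revenue = 60,000 + 88,500 + 61,500 + 52,500 + 46,000 + 26,500 + 37,500 + 69,000 = $441,500.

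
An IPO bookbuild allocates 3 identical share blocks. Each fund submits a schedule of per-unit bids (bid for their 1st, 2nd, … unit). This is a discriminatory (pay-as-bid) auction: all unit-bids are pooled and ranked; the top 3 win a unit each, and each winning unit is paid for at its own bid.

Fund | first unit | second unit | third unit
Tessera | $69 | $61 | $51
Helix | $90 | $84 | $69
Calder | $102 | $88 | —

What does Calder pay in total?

Merging the schedules and taking the best 3: 102 (Calder-1), 90 (Helix-1), 88 (Calder-2)
Next rejected bid: $84 (not a price — pay-as-bid).
Calder's winning unit-bids: 102 + 88 = $190.

Calder pays $190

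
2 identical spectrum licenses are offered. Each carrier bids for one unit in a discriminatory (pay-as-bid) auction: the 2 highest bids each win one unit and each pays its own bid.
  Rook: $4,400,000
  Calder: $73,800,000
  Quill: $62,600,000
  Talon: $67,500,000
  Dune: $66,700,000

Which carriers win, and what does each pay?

Calder $73,800,000, Talon $67,500,000

Sorting: 73,800,000 (Calder), 67,500,000 (Talon), 66,700,000 (Dune), 62,600,000 (Quill), …
Winners (2 units): Calder, Talon.
Each winner pays its own bid: Calder $73,800,000, Talon $67,500,000.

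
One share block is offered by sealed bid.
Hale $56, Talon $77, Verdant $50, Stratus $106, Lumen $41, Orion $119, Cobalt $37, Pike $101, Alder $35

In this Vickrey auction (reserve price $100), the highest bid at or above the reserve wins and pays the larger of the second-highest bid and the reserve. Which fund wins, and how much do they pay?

Sorting bids: 119 (Orion) > 106 (Stratus) > 101 (Pike) > 77 (Talon) > 56 (Hale) > 50 (Verdant) > …
Highest eligible bid: Orion at $119.
Second-highest bid $106 exceeds the reserve $100 → payment $106.

Orion pays $106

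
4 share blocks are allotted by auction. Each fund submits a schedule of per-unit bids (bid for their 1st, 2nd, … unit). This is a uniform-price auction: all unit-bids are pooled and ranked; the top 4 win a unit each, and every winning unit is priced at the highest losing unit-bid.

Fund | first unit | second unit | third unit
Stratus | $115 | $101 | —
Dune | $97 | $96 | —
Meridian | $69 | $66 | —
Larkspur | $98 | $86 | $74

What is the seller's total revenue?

Merging the schedules and taking the best 4: 115 (Stratus-1), 101 (Stratus-2), 98 (Larkspur-1), 97 (Dune-1)
The (k+1)-th unit-bid is $96.
Allocation: Dune 1, Larkspur 1, Stratus 2. Every unit priced at $96.
Revenue = 4 × 96 = $384.

Total revenue: $384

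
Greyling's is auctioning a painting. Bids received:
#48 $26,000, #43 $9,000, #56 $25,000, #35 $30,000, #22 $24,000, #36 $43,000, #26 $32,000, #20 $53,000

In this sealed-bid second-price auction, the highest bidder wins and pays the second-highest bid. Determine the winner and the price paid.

#20 pays $43,000

Bids in order: 53,000 (#20) > 43,000 (#36) > 32,000 (#26) > 30,000 (#35) > 26,000 (#48) > 25,000 (#56) > …
Second-price: #20 pays #36's bid of $43,000.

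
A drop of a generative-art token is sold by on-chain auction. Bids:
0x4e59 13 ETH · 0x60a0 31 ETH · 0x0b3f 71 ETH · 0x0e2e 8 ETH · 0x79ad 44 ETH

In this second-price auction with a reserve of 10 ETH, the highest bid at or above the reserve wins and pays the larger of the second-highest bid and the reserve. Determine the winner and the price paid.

Bids ranked: 71 (0x0b3f) > 44 (0x79ad) > 31 (0x60a0) > 13 (0x4e59) > 8 (0x0e2e)
Highest eligible bid: 0x0b3f at 71 ETH.
Second-highest bid 44 ETH exceeds the reserve 10 ETH → payment 44 ETH.

0x0b3f pays 44 ETH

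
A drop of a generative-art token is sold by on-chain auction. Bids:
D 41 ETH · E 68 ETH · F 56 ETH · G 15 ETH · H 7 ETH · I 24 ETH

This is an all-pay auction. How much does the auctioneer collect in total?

Sorting bids: 68 (E) > 56 (F) > 41 (D) > 24 (I) > 15 (G) > 7 (H)
E wins with the top bid; all bids are sunk regardless.
Every bidder forfeits their bid regardless of winning.
Revenue = 41 + 68 + 56 + 15 + 7 + 24 = 211 ETH.

Total revenue: 211 ETH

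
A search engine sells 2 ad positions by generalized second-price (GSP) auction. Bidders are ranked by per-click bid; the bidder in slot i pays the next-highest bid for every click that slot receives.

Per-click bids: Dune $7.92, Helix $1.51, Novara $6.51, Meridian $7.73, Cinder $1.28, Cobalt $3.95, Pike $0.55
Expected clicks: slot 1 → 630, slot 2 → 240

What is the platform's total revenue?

Total revenue: $6432.30

Per-click bids in order: $7.92 (Dune) > $7.73 (Meridian) > $6.51 (Novara) > …
Slot 1: Dune pays $7.73 × 630 = $4869.90
Slot 2: Meridian pays $6.51 × 240 = $1562.40
Total = $6432.30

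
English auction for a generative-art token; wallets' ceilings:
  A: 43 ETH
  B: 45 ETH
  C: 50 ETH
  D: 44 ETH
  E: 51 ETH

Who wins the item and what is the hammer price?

Limits in order: 51 (E) > 50 (C) > 45 (B) > 44 (D) > 43 (A)
C is the last rival to drop out, at 50 ETH; E remains and wins at that price.

E wins at 50 ETH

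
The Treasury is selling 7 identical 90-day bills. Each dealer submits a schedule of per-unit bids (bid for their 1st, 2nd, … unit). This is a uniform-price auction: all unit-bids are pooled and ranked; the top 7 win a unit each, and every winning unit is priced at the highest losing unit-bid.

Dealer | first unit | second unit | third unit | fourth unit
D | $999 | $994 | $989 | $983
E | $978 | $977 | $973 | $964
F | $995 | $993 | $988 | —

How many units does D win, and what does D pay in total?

D: 4 units, pays $3,912

Pooled unit-bids ranked (top 7): 999 (D-1), 995 (F-1), 994 (D-2), 993 (F-2), 989 (D-3), 988 (F-3), 983 (D-4)
Highest rejected unit-bid = $978.
D wins 4 unit(s) at $978 each.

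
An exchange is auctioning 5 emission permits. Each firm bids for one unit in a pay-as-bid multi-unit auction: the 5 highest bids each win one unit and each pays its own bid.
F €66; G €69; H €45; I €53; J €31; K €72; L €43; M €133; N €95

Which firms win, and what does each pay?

Bids ranked high→low: 133 (M), 95 (N), 72 (K), 69 (G), 66 (F), 53 (I), 45 (H), …
Top 5: M, N, K, G, F.
Each winner pays its own bid: M €133, N €95, K €72, G €69, F €66.

M €133, N €95, K €72, G €69, F €66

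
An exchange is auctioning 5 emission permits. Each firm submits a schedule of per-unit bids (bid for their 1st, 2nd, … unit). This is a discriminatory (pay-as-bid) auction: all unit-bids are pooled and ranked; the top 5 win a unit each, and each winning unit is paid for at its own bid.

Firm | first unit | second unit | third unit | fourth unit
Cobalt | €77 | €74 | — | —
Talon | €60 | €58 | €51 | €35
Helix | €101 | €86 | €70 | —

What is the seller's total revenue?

All unit-bids, highest first — top 5: 101 (Helix-1), 86 (Helix-2), 77 (Cobalt-1), 74 (Cobalt-2), 70 (Helix-3)
Next rejected bid: €60 (not a price — pay-as-bid).
Each winning unit pays its own bid.
Revenue = 101 + 86 + 77 + 74 + 70 = €408.

Total revenue: €408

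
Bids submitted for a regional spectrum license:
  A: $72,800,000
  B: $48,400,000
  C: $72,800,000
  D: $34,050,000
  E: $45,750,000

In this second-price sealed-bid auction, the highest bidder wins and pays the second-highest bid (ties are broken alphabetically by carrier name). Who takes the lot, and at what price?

A pays $72,800,000

Bids ranked: 72,800,000 (A) > 72,800,000 (C) > 48,400,000 (B) > 45,750,000 (E) > 34,050,000 (D)
Tie at $72,800,000 → A wins by tie-break.
A is highest; pays the second-highest bid, $72,800,000.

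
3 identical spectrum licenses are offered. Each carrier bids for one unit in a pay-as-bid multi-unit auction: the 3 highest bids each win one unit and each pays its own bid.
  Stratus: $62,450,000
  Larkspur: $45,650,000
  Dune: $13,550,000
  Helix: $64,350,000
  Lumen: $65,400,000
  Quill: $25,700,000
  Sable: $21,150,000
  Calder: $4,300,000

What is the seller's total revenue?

Ordering the bids: 65,400,000 (Lumen), 64,350,000 (Helix), 62,450,000 (Stratus), 45,650,000 (Larkspur), 25,700,000 (Quill), …
Winners (3 units): Lumen, Helix, Stratus.
Total revenue = 65,400,000 + 64,350,000 + 62,450,000 = $192,200,000.

Total revenue: $192,200,000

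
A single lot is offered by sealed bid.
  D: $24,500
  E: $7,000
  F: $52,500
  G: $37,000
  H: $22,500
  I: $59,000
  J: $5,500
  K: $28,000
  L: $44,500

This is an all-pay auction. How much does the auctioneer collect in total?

Sorting bids: 59,000 (I) > 52,500 (F) > 44,500 (L) > 37,000 (G) > 28,000 (K) > 24,500 (D) > …
Every bidder forfeits their bid regardless of winning.
Revenue = 24,500 + 7,000 + 52,500 + 37,000 + 22,500 + 59,000 + 5,500 + 28,000 + 44,500 = $280,500.

Total revenue: $280,500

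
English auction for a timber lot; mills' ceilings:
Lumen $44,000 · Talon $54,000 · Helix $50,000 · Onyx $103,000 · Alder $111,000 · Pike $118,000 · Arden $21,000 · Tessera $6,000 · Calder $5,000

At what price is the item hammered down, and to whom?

Rule: the price rises until one bidder remains; the winner pays the price at which the last rival dropped out.
Limits ranked: 118,000 (Pike) > 111,000 (Alder) > 103,000 (Onyx) > 54,000 (Talon) > 50,000 (Helix) > 44,000 (Lumen) > …
Bidding ends when Alder exits at $111,000; Pike takes it.

Pike wins at $111,000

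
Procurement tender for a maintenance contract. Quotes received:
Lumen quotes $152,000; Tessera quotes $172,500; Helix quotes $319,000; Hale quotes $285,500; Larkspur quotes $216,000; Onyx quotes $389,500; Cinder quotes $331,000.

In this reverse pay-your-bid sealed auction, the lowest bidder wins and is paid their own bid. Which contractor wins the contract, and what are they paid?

Reverse pay-your-bid sealed auction: the lowest bidder wins and is paid their own bid.
Bids ranked: 152,000 (Lumen) < 172,500 (Tessera) < 216,000 (Larkspur) < 285,500 (Hale) < 319,000 (Helix) < 331,000 (Cinder) < …
First-price: Lumen is paid what they bid, $152,000.

Lumen is paid $152,000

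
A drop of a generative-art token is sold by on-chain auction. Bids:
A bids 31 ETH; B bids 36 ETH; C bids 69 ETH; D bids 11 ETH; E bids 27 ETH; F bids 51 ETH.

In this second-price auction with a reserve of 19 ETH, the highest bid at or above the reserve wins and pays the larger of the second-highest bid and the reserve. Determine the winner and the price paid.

Bids ranked: 69 (C) > 51 (F) > 36 (B) > 31 (A) > 27 (E) > 11 (D)
Highest eligible bid: C at 69 ETH.
max(second-highest 51 ETH, reserve 19 ETH) = 51 ETH; the reserve does not bind.

C pays 51 ETH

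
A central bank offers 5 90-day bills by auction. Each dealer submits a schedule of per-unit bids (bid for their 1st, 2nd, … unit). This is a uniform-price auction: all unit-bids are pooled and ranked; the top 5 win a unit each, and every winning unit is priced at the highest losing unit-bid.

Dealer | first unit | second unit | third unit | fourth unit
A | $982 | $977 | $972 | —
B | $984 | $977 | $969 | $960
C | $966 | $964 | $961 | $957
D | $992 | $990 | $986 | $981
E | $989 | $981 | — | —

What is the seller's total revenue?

Merging the schedules and taking the best 5: 992 (D-1), 990 (D-2), 989 (E-1), 986 (D-3), 984 (B-1)
First bid not allocated: $982.
Allocation: B 1, D 3, E 1. Every unit priced at $982.
Revenue = 5 × 982 = $4,910.

Total revenue: $4,910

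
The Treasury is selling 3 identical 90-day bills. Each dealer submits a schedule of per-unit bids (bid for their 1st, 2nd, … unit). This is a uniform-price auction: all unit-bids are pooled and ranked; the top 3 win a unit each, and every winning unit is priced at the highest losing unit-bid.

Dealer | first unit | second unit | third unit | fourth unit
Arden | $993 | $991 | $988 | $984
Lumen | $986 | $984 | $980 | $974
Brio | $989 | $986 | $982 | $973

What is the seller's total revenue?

All unit-bids, highest first — top 3: 993 (Arden-1), 991 (Arden-2), 989 (Brio-1)
The (k+1)-th unit-bid is $988.
Allocation: Arden 2, Brio 1. Every unit priced at $988.
Revenue = 3 × 988 = $2,964.

Total revenue: $2,964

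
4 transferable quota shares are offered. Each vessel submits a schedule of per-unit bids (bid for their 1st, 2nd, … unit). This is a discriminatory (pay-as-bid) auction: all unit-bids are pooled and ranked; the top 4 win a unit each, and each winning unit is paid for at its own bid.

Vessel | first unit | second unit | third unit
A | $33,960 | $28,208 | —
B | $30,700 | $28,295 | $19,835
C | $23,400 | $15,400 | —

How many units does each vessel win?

Merging the schedules and taking the best 4: 33,960 (A-1), 30,700 (B-1), 28,295 (B-2), 28,208 (A-2)
Next rejected bid: $23,400 (not a price — pay-as-bid).
Allocation: A 2, B 2.

A 2, B 2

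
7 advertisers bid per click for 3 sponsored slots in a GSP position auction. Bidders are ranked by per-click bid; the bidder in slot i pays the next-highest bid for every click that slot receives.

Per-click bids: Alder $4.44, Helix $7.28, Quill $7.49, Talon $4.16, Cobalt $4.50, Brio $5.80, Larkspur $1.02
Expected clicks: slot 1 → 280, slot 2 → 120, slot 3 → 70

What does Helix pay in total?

Helix pays $696.00

Per-click bids in order: $7.49 (Quill) > $7.28 (Helix) > $5.80 (Brio) > $4.50 (Cobalt) > …
Helix holds slot 2 → pays next bid $5.80 × 120 clicks = $696.00.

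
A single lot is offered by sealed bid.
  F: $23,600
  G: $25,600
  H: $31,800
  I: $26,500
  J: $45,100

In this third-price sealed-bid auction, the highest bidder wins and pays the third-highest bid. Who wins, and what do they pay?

J pays $26,500

Bids in order: 45,100 (J) > 31,800 (H) > 26,500 (I) > 25,600 (G) > 23,600 (F)
J wins; payment is bid #3 in the ranking = $26,500.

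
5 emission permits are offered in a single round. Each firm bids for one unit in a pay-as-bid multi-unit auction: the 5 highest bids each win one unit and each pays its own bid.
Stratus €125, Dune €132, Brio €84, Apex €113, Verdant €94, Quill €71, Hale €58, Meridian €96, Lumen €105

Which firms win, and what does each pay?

Sorting: 132 (Dune), 125 (Stratus), 113 (Apex), 105 (Lumen), 96 (Meridian), 94 (Verdant), 84 (Brio), …
Winners (5 units): Dune, Stratus, Apex, Lumen, Meridian.
Each winner pays its own bid: Dune €132, Stratus €125, Apex €113, Lumen €105, Meridian €96.

Dune €132, Stratus €125, Apex €113, Lumen €105, Meridian €96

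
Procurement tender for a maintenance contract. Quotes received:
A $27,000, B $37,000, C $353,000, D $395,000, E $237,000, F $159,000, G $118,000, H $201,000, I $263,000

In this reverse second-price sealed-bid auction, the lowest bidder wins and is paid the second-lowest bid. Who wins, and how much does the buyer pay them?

Reverse second-price sealed-bid auction: the lowest bidder wins and is paid the second-lowest bid.
Bids ranked: 27,000 (A) < 37,000 (B) < 118,000 (G) < 159,000 (F) < 201,000 (H) < 237,000 (E) < …
Second-price: A is paid B's bid of $37,000.

A is paid $37,000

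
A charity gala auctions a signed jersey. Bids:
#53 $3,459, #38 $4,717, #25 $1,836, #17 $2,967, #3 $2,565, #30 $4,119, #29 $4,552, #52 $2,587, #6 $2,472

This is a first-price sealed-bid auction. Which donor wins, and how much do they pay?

#38 pays $4,717

First-price sealed-bid auction: the highest bidder wins and pays their own bid.
Sorting bids: 4,717 (#38) > 4,552 (#29) > 4,119 (#30) > 3,459 (#53) > 2,967 (#17) > 2,587 (#52) > …
#38 has the highest bid and pays exactly that: $4,717.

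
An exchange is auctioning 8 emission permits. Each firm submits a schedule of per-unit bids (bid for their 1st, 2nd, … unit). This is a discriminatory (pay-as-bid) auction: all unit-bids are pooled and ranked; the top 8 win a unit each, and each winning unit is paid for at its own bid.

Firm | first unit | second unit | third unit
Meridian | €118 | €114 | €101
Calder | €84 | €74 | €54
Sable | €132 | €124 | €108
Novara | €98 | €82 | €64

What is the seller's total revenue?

Merging the schedules and taking the best 8: 132 (Sable-1), 124 (Sable-2), 118 (Meridian-1), 114 (Meridian-2), 108 (Sable-3), 101 (Meridian-3), 98 (Novara-1), 84 (Calder-1)
Next rejected bid: €82 (not a price — pay-as-bid).
Each winning unit pays its own bid.
Revenue = 132 + 124 + 118 + 114 + 108 + 101 + 98 + 84 = €879.

Total revenue: €879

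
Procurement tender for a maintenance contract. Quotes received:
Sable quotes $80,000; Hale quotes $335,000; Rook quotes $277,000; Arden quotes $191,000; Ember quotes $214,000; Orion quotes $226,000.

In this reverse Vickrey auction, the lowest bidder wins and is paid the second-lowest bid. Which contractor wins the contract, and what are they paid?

Sable is paid $191,000

Bids in order: 80,000 (Sable) < 191,000 (Arden) < 214,000 (Ember) < 226,000 (Orion) < 277,000 (Rook) < 335,000 (Hale)
Second-price: Sable is paid Arden's bid of $191,000.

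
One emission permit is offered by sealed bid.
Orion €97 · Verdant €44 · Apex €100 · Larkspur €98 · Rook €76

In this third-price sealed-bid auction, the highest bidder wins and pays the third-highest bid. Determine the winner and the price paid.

Third-price sealed-bid auction: the highest bidder wins and pays the third-highest bid.
Bids ranked: 100 (Apex) > 98 (Larkspur) > 97 (Orion) > 76 (Rook) > 44 (Verdant)
Apex is highest; pays the third-highest bid, €97.

Apex pays €97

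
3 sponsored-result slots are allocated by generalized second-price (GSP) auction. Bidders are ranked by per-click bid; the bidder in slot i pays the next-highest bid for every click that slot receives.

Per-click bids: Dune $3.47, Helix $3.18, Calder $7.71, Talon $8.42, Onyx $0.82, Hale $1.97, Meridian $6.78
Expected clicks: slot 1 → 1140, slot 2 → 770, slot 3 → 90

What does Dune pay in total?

Dune pays $0.00

Sorting advertisers: $8.42 (Talon) > $7.71 (Calder) > $6.78 (Meridian) > $3.47 (Dune) > …
Dune ranks below slot 3 → no slot, pays nothing.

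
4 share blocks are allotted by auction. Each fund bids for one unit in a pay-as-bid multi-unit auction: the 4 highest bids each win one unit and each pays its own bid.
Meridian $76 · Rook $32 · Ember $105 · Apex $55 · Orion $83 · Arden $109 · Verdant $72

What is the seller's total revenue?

Bids ranked high→low: 109 (Arden), 105 (Ember), 83 (Orion), 76 (Meridian), 72 (Verdant), 55 (Apex), …
Winners (4 units): Arden, Ember, Orion, Meridian.
Total revenue = 109 + 105 + 83 + 76 = $373.

Total revenue: $373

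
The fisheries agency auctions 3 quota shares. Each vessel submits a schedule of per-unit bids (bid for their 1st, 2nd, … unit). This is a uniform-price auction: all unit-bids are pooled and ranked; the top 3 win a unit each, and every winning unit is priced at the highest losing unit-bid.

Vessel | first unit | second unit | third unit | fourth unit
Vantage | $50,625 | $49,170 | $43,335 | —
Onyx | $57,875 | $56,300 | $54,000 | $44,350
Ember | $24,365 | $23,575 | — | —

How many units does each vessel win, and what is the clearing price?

All unit-bids, highest first — top 3: 57,875 (Onyx-1), 56,300 (Onyx-2), 54,000 (Onyx-3)
Highest rejected unit-bid = $50,625.
Allocation: Onyx 3.

Onyx 3; clearing price $50,625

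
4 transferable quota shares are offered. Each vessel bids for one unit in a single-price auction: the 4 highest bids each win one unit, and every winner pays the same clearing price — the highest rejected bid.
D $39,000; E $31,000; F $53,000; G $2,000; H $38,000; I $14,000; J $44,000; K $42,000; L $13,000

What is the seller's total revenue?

Total revenue: $152,000

Ordering the bids: 53,000 (F), 44,000 (J), 42,000 (K), 39,000 (D), 38,000 (H), 31,000 (E), …
Winners (4 units): F, J, K, D.
First losing bid is H's $38,000, which sets the uniform price.
Total revenue = 4 × $38,000 = $152,000.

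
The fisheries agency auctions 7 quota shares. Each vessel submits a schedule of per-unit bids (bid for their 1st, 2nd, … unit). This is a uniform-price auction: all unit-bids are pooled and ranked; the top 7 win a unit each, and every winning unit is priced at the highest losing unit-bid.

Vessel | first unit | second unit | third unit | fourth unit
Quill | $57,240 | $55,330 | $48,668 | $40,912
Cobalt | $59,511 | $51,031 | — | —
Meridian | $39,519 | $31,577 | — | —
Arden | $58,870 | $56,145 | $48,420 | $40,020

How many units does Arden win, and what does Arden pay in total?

Arden: 2 units, pays $96,840

Merging the schedules and taking the best 7: 59,511 (Cobalt-1), 58,870 (Arden-1), 57,240 (Quill-1), 56,145 (Arden-2), 55,330 (Quill-2), 51,031 (Cobalt-2), 48,668 (Quill-3)
First bid not allocated: $48,420.
Arden wins 2 unit(s) at $48,420 each.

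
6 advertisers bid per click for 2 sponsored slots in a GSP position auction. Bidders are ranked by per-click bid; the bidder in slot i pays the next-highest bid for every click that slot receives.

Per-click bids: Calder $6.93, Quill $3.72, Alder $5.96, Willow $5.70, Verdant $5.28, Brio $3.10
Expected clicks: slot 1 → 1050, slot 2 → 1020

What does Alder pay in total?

Ranked by bid: $6.93 (Calder) > $5.96 (Alder) > $5.70 (Willow) > …
Alder holds slot 2 → pays next bid $5.70 × 1020 clicks = $5814.00.

Alder pays $5814.00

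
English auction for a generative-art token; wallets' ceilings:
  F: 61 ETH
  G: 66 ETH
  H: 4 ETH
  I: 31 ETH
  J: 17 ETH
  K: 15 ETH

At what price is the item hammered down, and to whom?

Ascending (English) auction: the price rises until one bidder remains; the winner pays the price at which the last rival dropped out.
Limits in order: 66 (G) > 61 (F) > 31 (I) > 17 (J) > 15 (K) > 4 (H)
Once the price passes 61 ETH, only G is left; the hammer falls at F's limit of 61 ETH.

G wins at 61 ETH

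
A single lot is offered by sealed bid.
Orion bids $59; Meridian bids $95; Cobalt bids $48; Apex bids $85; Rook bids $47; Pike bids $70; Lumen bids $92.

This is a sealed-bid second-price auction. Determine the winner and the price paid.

Meridian pays $92

Sealed-bid second-price auction: the highest bidder wins and pays the second-highest bid.
Bids ranked: 95 (Meridian) > 92 (Lumen) > 85 (Apex) > 70 (Pike) > 59 (Orion) > 48 (Cobalt) > …
Second-price: Meridian pays Lumen's bid of $92.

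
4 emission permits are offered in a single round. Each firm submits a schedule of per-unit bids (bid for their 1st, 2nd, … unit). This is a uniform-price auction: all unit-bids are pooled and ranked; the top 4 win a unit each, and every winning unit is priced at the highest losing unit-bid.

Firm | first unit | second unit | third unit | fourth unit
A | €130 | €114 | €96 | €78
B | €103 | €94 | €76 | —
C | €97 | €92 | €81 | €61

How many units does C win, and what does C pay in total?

C: 1 unit, pays €96

All unit-bids, highest first — top 4: 130 (A-1), 114 (A-2), 103 (B-1), 97 (C-1)
First bid not allocated: €96.
C wins 1 unit(s) at €96 each.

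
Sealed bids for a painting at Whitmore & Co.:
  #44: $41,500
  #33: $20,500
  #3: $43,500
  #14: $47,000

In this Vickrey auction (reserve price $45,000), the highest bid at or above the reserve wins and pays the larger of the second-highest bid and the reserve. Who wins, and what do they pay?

Bids ranked: 47,000 (#14) > 43,500 (#3) > 41,500 (#44) > 20,500 (#33)
#14 has the top bid at or above the reserve ($47,000).
Second-highest bid $43,500 is below the reserve $45,000, so the reserve binds → payment $45,000.

#14 pays $45,000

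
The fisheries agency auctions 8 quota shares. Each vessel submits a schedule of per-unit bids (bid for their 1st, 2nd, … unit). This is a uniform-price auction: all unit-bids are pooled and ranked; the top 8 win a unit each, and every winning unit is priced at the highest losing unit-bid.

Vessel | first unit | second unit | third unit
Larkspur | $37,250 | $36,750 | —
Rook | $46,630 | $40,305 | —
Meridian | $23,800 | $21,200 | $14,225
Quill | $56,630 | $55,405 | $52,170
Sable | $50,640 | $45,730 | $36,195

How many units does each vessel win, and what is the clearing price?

All unit-bids, highest first — top 8: 56,630 (Quill-1), 55,405 (Quill-2), 52,170 (Quill-3), 50,640 (Sable-1), 46,630 (Rook-1), 45,730 (Sable-2), 40,305 (Rook-2), 37,250 (Larkspur-1)
The (k+1)-th unit-bid is $36,750.
Allocation: Larkspur 1, Quill 3, Rook 2, Sable 2.

Larkspur 1, Quill 3, Rook 2, Sable 2; clearing price $36,750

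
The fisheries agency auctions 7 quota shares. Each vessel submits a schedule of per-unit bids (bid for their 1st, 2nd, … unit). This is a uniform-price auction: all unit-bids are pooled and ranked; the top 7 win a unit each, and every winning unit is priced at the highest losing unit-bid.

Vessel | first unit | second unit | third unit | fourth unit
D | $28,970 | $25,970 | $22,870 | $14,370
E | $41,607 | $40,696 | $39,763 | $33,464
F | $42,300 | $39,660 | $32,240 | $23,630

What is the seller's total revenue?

Pooled unit-bids ranked (top 7): 42,300 (F-1), 41,607 (E-1), 40,696 (E-2), 39,763 (E-3), 39,660 (F-2), 33,464 (E-4), 32,240 (F-3)
First bid not allocated: $28,970.
Allocation: E 4, F 3. Every unit priced at $28,970.
Revenue = 7 × 28,970 = $202,790.

Total revenue: $202,790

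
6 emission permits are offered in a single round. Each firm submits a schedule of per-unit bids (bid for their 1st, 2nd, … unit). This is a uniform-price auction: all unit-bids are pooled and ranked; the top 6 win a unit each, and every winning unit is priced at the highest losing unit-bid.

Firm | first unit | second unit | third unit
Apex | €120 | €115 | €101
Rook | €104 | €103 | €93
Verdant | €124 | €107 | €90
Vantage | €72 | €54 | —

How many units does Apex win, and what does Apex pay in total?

Apex: 2 units, pays €202

Merging the schedules and taking the best 6: 124 (Verdant-1), 120 (Apex-1), 115 (Apex-2), 107 (Verdant-2), 104 (Rook-1), 103 (Rook-2)
First bid not allocated: €101.
Apex wins 2 unit(s) at €101 each.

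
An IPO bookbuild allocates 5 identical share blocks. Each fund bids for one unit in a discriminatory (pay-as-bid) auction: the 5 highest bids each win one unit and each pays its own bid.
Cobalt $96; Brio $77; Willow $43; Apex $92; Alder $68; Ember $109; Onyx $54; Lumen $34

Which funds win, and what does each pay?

Ember $109, Cobalt $96, Apex $92, Brio $77, Alder $68

Bids ranked high→low: 109 (Ember), 96 (Cobalt), 92 (Apex), 77 (Brio), 68 (Alder), 54 (Onyx), 43 (Willow), …
Winners (5 units): Ember, Cobalt, Apex, Brio, Alder.
Each winner pays its own bid: Ember $109, Cobalt $96, Apex $92, Brio $77, Alder $68.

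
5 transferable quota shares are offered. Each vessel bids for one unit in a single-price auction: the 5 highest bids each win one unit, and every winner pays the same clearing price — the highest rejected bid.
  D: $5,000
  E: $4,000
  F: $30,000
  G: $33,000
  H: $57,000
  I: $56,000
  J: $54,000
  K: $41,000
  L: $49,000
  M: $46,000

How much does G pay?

G pays $0

Ordering the bids: 57,000 (H), 56,000 (I), 54,000 (J), 49,000 (L), 46,000 (M), 41,000 (K), 33,000 (G), …
Winners (5 units): H, I, J, L, M.
Highest unsuccessful bid: $41,000 → clearing price.
G does not win → pays $0.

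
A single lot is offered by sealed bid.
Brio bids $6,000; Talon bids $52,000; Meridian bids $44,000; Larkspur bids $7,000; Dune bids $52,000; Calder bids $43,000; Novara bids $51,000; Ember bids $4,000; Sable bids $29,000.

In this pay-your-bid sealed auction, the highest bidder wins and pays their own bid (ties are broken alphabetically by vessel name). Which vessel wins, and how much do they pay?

Sorting bids: 52,000 (Dune) > 52,000 (Talon) > 51,000 (Novara) > 44,000 (Meridian) > 43,000 (Calder) > 29,000 (Sable) > …
Dune and Talon tie at $52,000; tie-break gives it to Dune.
First-price: Dune pays what they bid, $52,000.

Dune pays $52,000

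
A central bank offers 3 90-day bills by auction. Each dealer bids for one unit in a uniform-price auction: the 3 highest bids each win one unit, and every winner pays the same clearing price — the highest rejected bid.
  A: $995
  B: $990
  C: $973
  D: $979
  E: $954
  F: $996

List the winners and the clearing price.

F, A, B; each pays $979

Ordering the bids: 996 (F), 995 (A), 990 (B), 979 (D), 973 (C), …
Winners (3 units): F, A, B.
First losing bid is D's $979, which sets the uniform price.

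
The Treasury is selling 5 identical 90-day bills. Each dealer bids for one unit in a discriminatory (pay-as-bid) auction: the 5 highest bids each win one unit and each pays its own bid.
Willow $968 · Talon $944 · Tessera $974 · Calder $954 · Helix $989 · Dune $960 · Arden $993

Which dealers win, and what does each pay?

Sorting: 993 (Arden), 989 (Helix), 974 (Tessera), 968 (Willow), 960 (Dune), 954 (Calder), 944 (Talon)
The 5 highest are Arden, Helix, Tessera, Willow, Dune.
Each winner pays its own bid: Arden $993, Helix $989, Tessera $974, Willow $968, Dune $960.

Arden $993, Helix $989, Tessera $974, Willow $968, Dune $960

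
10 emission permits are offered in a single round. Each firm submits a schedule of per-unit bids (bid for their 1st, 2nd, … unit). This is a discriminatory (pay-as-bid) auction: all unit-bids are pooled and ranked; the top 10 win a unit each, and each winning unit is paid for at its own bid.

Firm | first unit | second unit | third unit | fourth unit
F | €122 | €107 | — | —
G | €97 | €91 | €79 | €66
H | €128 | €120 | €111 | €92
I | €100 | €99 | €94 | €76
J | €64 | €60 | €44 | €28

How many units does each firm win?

Pooled unit-bids ranked (top 10): 128 (H-1), 122 (F-1), 120 (H-2), 111 (H-3), 107 (F-2), 100 (I-1), 99 (I-2), 97 (G-1), 94 (I-3), 92 (H-4)
Next rejected bid: €91 (not a price — pay-as-bid).
Allocation: F 2, G 1, H 4, I 3.

F 2, G 1, H 4, I 3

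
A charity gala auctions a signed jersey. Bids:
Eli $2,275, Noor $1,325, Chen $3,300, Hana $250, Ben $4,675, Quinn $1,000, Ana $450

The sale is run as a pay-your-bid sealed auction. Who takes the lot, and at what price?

Ben pays $4,675

Bids in order: 4,675 (Ben) > 3,300 (Chen) > 2,275 (Eli) > 1,325 (Noor) > 1,000 (Quinn) > 450 (Ana) > …
Ben is highest → pays own bid, $4,675.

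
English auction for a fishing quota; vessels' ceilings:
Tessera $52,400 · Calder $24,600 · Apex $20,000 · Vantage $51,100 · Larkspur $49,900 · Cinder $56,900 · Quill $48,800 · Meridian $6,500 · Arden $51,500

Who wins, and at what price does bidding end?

Limits ranked: 56,900 (Cinder) > 52,400 (Tessera) > 51,500 (Arden) > 51,100 (Vantage) > 49,900 (Larkspur) > 48,800 (Quill) > …
Once the price passes $52,400, only Cinder is left; the hammer falls at Tessera's limit of $52,400.

Cinder wins at $52,400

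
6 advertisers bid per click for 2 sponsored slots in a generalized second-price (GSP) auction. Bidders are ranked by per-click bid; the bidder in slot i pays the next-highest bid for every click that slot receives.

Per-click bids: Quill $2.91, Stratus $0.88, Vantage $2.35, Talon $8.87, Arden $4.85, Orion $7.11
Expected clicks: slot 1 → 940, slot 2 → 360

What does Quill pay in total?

Ranked by bid: $8.87 (Talon) > $7.11 (Orion) > $4.85 (Arden) > …
Quill ranks below slot 2 → no slot, pays nothing.

Quill pays $0.00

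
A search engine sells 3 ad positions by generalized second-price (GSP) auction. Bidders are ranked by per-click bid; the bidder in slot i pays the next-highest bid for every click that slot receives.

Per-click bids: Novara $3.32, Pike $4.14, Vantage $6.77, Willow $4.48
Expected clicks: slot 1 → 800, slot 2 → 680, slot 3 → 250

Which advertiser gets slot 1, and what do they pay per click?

Vantage; $4.48 per click

Per-click bids in order: $6.77 (Vantage) > $4.48 (Willow) > $4.14 (Pike) > $3.32 (Novara)
Slot 1 goes to the first-ranked bidder, Vantage, who pays the next bid down: $4.48/click.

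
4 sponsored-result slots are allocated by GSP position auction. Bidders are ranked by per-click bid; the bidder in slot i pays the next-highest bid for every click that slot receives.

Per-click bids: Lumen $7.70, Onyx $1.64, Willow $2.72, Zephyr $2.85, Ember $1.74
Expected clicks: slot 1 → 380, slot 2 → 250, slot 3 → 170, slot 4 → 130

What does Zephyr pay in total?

Zephyr pays $680.00

Ranked by bid: $7.70 (Lumen) > $2.85 (Zephyr) > $2.72 (Willow) > $1.74 (Ember) > $1.64 (Onyx)
Zephyr holds slot 2 → pays next bid $2.72 × 250 clicks = $680.00.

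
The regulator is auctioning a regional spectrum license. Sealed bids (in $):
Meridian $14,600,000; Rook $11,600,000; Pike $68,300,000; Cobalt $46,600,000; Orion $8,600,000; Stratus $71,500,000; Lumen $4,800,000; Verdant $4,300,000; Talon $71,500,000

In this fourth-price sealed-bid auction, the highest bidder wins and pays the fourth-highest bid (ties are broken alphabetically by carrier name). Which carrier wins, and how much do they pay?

Bids in order: 71,500,000 (Stratus) > 71,500,000 (Talon) > 68,300,000 (Pike) > 46,600,000 (Cobalt) > 14,600,000 (Meridian) > 11,600,000 (Rook) > …
Stratus and Talon tie at $71,500,000; tie-break gives it to Stratus.
Stratus wins; payment is bid #4 in the ranking = $46,600,000.

Stratus pays $46,600,000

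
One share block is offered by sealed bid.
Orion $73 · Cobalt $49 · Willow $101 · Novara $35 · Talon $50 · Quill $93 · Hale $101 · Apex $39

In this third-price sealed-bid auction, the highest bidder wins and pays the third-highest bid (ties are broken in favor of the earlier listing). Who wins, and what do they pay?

Willow pays $93

Bids in order: 101 (Willow) > 101 (Hale) > 93 (Quill) > 73 (Orion) > 50 (Talon) > 49 (Cobalt) > …
Willow and Hale tie at $101; tie-break gives it to Willow.
Willow is highest; pays the third-highest bid, $93.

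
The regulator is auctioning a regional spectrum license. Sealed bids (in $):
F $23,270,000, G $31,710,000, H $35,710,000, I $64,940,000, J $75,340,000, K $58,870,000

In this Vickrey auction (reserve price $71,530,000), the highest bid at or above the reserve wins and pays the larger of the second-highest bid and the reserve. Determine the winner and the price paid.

J pays $71,530,000

Sorting bids: 75,340,000 (J) > 64,940,000 (I) > 58,870,000 (K) > 35,710,000 (H) > 31,710,000 (G) > 23,270,000 (F)
J has the top bid at or above the reserve ($75,340,000).
max(second-highest $64,940,000, reserve $71,530,000) = $71,530,000.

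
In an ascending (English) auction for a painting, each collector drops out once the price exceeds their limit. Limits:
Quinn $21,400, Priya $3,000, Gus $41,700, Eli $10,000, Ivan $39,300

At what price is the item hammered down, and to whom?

Gus wins at $39,300

Limits in order: 41,700 (Gus) > 39,300 (Ivan) > 21,400 (Quinn) > 10,000 (Eli) > 3,000 (Priya)
Ivan is the last rival to drop out, at $39,300; Gus remains and wins at that price.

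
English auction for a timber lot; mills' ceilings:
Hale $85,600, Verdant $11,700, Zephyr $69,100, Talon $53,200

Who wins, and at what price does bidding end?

Hale wins at $69,100

Rule: the price rises until one bidder remains; the winner pays the price at which the last rival dropped out.
Limits in order: 85,600 (Hale) > 69,100 (Zephyr) > 53,200 (Talon) > 11,700 (Verdant)
Zephyr is the last rival to drop out, at $69,100; Hale remains and wins at that price.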